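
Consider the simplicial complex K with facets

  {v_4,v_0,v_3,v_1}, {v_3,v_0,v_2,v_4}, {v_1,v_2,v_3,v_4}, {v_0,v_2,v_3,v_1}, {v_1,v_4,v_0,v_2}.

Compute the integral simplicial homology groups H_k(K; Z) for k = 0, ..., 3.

H_0 = Z,  H_1 = 0,  H_2 = 0,  H_3 = Z.

Take the total order v_0 < v_1 < v_2 < v_3 < v_4 on the vertex set. Then K (dimension 3) consists of the simplices:

  0-simplices (5): [v_0], [v_1], [v_2], [v_3], [v_4]
  1-simplices (10): [v_0,v_1], [v_0,v_2], [v_0,v_3], [v_0,v_4], [v_1,v_2], [v_1,v_3], [v_1,v_4], [v_2,v_3], [v_2,v_4], [v_3,v_4]
  2-simplices (10): [v_0,v_1,v_2], [v_0,v_1,v_3], [v_0,v_1,v_4], [v_0,v_2,v_3], [v_0,v_2,v_4], [v_0,v_3,v_4], [v_1,v_2,v_3], [v_1,v_2,v_4], [v_1,v_3,v_4], [v_2,v_3,v_4]
  3-simplices (5): [v_0,v_1,v_2,v_3], [v_0,v_1,v_2,v_4], [v_0,v_1,v_3,v_4], [v_0,v_2,v_3,v_4], [v_1,v_2,v_3,v_4]

Hence C_0 ≅ Z^5, C_1 ≅ Z^10, C_2 ≅ Z^10, C_3 ≅ Z^5.

The boundary map ∂_1: C_1 → C_0 maps an edge to its endpoints' difference, ∂[p,q] = q − p. For instance
  ∂[v_1,v_3] = [v_3] − [v_1].
As a 5×10 matrix over Z this has rank 4, with invariant factors (1,1,1,1).

The boundary map ∂_2: C_2 → C_1 maps a triangle to the signed sum of its edges. For instance
  ∂[v_1,v_3,v_4] = [v_3,v_4] − [v_1,v_4] + [v_1,v_3],
  ∂[v_0,v_2,v_4] = [v_2,v_4] − [v_0,v_4] + [v_0,v_2].
The resulting 10×10 matrix has rank 6, and its Smith normal form has invariant factors (1,1,1,1,1,1).

∂_3: C_3 → C_2 sends each 3-simplex σ to the alternating sum Σ_i (−1)^i (σ with its i-th vertex removed). For instance
  ∂[v_0,v_1,v_2,v_4] = [v_1,v_2,v_4] − [v_0,v_2,v_4] + [v_0,v_1,v_4] − [v_0,v_1,v_2],
  ∂[v_1,v_2,v_3,v_4] = [v_2,v_3,v_4] − [v_1,v_3,v_4] + [v_1,v_2,v_4] − [v_1,v_2,v_3].
This gives a 10×5 integer matrix of rank 4; reducing to Smith normal form yields diagonal entries (1,1,1,1).

From H_k ≅ ker(∂_k) / im(∂_{k+1}) we obtain:

  H_0: rank C_0 − rank ∂_1 = 5 − 4 = 1, and the invariant factors of ∂_1 are all 1, so H_0 = Z.
  H_1: rank ker ∂_1 − rank ∂_2 = (10 − 4) − 6 = 0, and the invariant factors of ∂_2 are all 1, so H_1 = 0.
  H_2: rank ker ∂_2 − rank ∂_3 = (10 − 6) − 4 = 0, and the invariant factors of ∂_3 are all 1, so H_2 = 0.
  H_3: rank ker ∂_3 − rank ∂_4 = (5 − 4) − 0 = 1, and there is no ∂_4, so H_3 = Z.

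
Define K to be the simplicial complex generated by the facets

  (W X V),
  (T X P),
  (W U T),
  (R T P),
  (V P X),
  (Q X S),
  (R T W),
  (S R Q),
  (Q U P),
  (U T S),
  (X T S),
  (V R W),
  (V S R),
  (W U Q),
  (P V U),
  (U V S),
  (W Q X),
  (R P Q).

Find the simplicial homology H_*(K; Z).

H_0 = Z,  H_1 = Z^2,  H_2 = Z.

We work with the vertex ordering P < Q < R < S < T < U < V < W < X. The simplices of K, each written with vertices in increasing order, are:

  0-simplices (9): P, Q, R, S, T, U, V, W, X
  1-simplices (27): PQ, PR, PT, PU, PV, PX, QR, QS, QU, QW, QX, RS, RT, RV, RW, ST, SU, SV, SX, TU, TW, TX, UV, UW, VW, VX, WX
  2-simplices (18): PQR, PQU, PRT, PTX, PUV, PVX, QRS, QSX, QUW, QWX, RSV, RTW, RVW, STU, STX, SUV, TUW, VWX

Hence C_0 ≅ Z^9, C_1 ≅ Z^27, C_2 ≅ Z^18.

The boundary map ∂_1: C_1 → C_0 is given by ∂[p,q] = [q] − [p]. For instance
  ∂SV = V − S.
The resulting 9×27 matrix has rank 8, and its Smith normal form has invariant factors (1,1,1,1,1,1,1,1).

Boundary ∂_2: C_2 → C_1 maps a triangle to the signed sum of its edges. For instance
  ∂RVW = VW − RW + RV,
  ∂SUV = UV − SV + SU.
As a 27×18 matrix over Z this has rank 17, with invariant factors (1,1,1,1,1,1,1,1,1,1,1,1,1,1,1,1,1).

Computing H_k = (kernel of ∂_k) / (image of ∂_{k+1}):

  H_0: rank C_0 − rank ∂_1 = 9 − 8 = 1, and the invariant factors of ∂_1 are all 1, so H_0 ≅ Z.
  H_1: rank ker ∂_1 − rank ∂_2 = (27 − 8) − 17 = 2, and the invariant factors of ∂_2 are all 1, so H_1 ≅ Z^2.
  H_2: rank ker ∂_2 − rank ∂_3 = (18 − 17) − 0 = 1, and there is no ∂_3, so H_2 ≅ Z.

As a check, the Euler characteristic is 9 − 27 + 18 = 0, which agrees with 1 − 2 + 1 = 0.
(K is a triangulation of the torus T^2.)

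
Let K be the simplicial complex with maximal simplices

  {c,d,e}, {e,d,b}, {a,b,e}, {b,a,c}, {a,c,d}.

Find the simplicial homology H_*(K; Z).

H_0 ≅ Z,  H_1 ≅ Z,  H_2 = 0.

Take the total order a < b < c < d < e on the vertex set. Then K (dimension 2) consists of the simplices:

  0-simplices (5): a, b, c, d, e
  1-simplices (10): ab, ac, ad, ae, bc, bd, be, cd, ce, de
  2-simplices (5): abc, abe, acd, bde, cde

so the chain groups are C_0 ≅ Z^5, C_1 ≅ Z^10, C_2 ≅ Z^5.

The boundary map ∂_1: C_1 → C_0 is given by ∂[p,q] = [q] − [p].
This gives a 5×10 integer matrix of rank 4; reducing to Smith normal form yields diagonal entries (1,1,1,1).

Boundary ∂_2: C_2 → C_1 sends each 2-simplex [p,q,r] to [q,r] − [p,r] + [p,q]. For instance
  ∂bde = de − be + bd,
  ∂abc = bc − ac + ab.
The resulting 10×5 matrix has rank 5, and its Smith normal form has invariant factors (1,1,1,1,1).

Now H_k = ker ∂_k / im ∂_{k+1}, so:

  H_0: rank C_0 − rank ∂_1 = 5 − 4 = 1, and the invariant factors of ∂_1 are all 1, so H_0 = Z.
  H_1: rank ker ∂_1 − rank ∂_2 = (10 − 4) − 5 = 1, and the invariant factors of ∂_2 are all 1, so H_1 = Z.
  H_2: rank ker ∂_2 − rank ∂_3 = (5 − 5) − 0 = 0, and there is no ∂_3, so H_2 = 0.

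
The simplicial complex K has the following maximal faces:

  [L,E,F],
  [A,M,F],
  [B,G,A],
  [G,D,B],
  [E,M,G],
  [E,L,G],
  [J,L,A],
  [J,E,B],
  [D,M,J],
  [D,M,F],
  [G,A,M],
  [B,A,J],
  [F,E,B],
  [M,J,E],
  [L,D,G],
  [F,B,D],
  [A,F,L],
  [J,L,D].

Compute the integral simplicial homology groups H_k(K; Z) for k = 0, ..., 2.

H_0 = Z,  H_1 = Z^2,  H_2 = Z.

Take the total order A < B < D < E < F < G < J < L < M on the vertex set. Then K (dimension 2) consists of the simplices:

  0-simplices (9): A, B, D, E, F, G, J, L, M
  1-simplices (27): AB, AF, AG, AJ, AL, AM, BD, BE, BF, BG, BJ, DF, DG, DJ, DL, DM, EF, EG, EJ, EL, EM, FL, FM, GL, GM, JL, JM
  2-simplices (18): ABG, ABJ, AFL, AFM, AGM, AJL, BDF, BDG, BEF, BEJ, DFM, DGL, DJL, DJM, EFL, EGL, EGM, EJM

Hence C_0 ≅ Z^9, C_1 ≅ Z^27, C_2 ≅ Z^18.

The boundary map ∂_1: C_1 → C_0 sends each edge [p,q] (with p < q) to q − p. For instance
  ∂JL = L − J.
This gives a 9×27 integer matrix of rank 8; reducing to Smith normal form yields diagonal entries (1,1,1,1,1,1,1,1).

∂_2: C_2 → C_1 sends each 2-simplex [p,q,r] to [q,r] − [p,r] + [p,q]. For instance
  ∂DJM = JM − DM + DJ,
  ∂ABJ = BJ − AJ + AB.
As a 27×18 matrix over Z this has rank 17, with invariant factors (1,1,1,1,1,1,1,1,1,1,1,1,1,1,1,1,1).

From H_k ≅ ker(∂_k) / im(∂_{k+1}) we obtain:

  H_0: rank C_0 − rank ∂_1 = 9 − 8 = 1, and the invariant factors of ∂_1 are all 1, so H_0 = Z.
  H_1: rank ker ∂_1 − rank ∂_2 = (27 − 8) − 17 = 2, and the invariant factors of ∂_2 are all 1, so H_1 = Z^2.
  H_2: rank ker ∂_2 − rank ∂_3 = (18 − 17) − 0 = 1, and there is no ∂_3, so H_2 = Z.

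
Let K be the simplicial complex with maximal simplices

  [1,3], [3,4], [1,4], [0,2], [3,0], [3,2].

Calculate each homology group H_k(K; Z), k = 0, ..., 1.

H_0 ≅ Z,  H_1 ≅ Z^2.

Take the total order 0 < 1 < 2 < 3 < 4 on the vertex set. Then K (dimension 1) consists of the simplices:

  0-simplices (5): [0], [1], [2], [3], [4]
  1-simplices (6): [0,2], [0,3], [1,3], [1,4], [2,3], [3,4]

giving chain groups C_0 ≅ Z^5, C_1 ≅ Z^6.

∂_1: C_1 → C_0 sends each edge [p,q] (with p < q) to q − p.
As a 5×6 matrix over Z this has rank 4, with invariant factors (1,1,1,1).

Computing H_k = (kernel of ∂_k) / (image of ∂_{k+1}):

  H_0: rank C_0 − rank ∂_1 = 5 − 4 = 1, and the invariant factors of ∂_1 are all 1, so H_0 = Z.
  H_1: rank ker ∂_1 − rank ∂_2 = (6 − 4) − 0 = 2, and there is no ∂_2, so H_1 = Z^2.

As a check, the Euler characteristic is 5 − 6 = -1, which agrees with 1 − 2 = -1.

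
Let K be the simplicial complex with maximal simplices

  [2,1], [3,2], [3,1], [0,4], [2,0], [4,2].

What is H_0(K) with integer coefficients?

H_0 = Z.

Order the vertices as 0 < 1 < 2 < 3 < 4. Listing each simplex with vertices in this order, K has dimension 1 with simplices:

  0-simplices (5): [0], [1], [2], [3], [4]
  1-simplices (6): [0,2], [0,4], [1,2], [1,3], [2,3], [2,4]

Hence C_0 ≅ Z^5, C_1 ≅ Z^6.

Boundary ∂_1: C_1 → C_0 is given by ∂[p,q] = [q] − [p].
This gives a 5×6 integer matrix of rank 4; reducing to Smith normal form yields diagonal entries (1,1,1,1).

Computing H_k = (kernel of ∂_k) / (image of ∂_{k+1}):

  H_0: rank C_0 − rank ∂_1 = 5 − 4 = 1, and the invariant factors of ∂_1 are all 1, so H_0 = Z.

(K is a triangulation of a wedge of 2 circles.)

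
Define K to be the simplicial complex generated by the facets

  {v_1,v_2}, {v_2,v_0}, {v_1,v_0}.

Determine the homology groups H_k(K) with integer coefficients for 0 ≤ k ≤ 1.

K has 3 vertices, 3 edges.
rank ∂_0 = 0, rank ∂_1 = 2 ⇒ b_0 = 3 − 0 − 2 = 1; all invariant factors of ∂_1 are 1 so no torsion. So H_0 ≅ Z.
rank ∂_1 = 2, rank ∂_2 = 0 ⇒ b_1 = 3 − 2 − 0 = 1. So H_1 ≅ Z.

H_0 ≅ Z,  H_1 ≅ Z.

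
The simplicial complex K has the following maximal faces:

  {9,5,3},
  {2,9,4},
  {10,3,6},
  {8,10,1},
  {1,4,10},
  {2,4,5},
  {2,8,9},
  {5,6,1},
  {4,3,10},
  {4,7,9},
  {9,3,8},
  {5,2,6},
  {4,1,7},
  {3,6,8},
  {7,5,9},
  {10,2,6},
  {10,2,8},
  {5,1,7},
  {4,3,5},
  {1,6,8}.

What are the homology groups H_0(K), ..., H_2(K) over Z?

H_0 ≅ Z,  H_1 ≅ Z ⊕ Z/2,  H_2 = 0.

Take the total order 1 < 2 < 3 < 4 < 5 < 6 < 7 < 8 < 9 < 10 on the vertex set. Then K (dimension 2) consists of the simplices:

  0-simplices (10): [1], [2], [3], [4], [5], [6], [7], [8], [9], [10]
  1-simplices (30): (30 of them)
  2-simplices (20): (20 of them)

giving chain groups C_0 ≅ Z^10, C_1 ≅ Z^30, C_2 ≅ Z^20.

∂_1: C_1 → C_0 sends each edge [p,q] (with p < q) to q − p.
This gives a 10×30 integer matrix of rank 9; reducing to Smith normal form yields diagonal entries (1,1,1,1,1,1,1,1,1).

Boundary ∂_2: C_2 → C_1 acts by ∂[p,q,r] = [q,r] − [p,r] + [p,q]. For instance
  ∂[3,4,5] = [4,5] − [3,5] + [3,4],
  ∂[2,4,5] = [4,5] − [2,5] + [2,4].
As a 30×20 matrix over Z this has rank 20, with invariant factors (1,1,1,1,1,1,1,1,1,1,1,1,1,1,1,1,1,1,1,2).

Now H_k = ker ∂_k / im ∂_{k+1}, so:

  H_0: rank C_0 − rank ∂_1 = 10 − 9 = 1, and the invariant factors of ∂_1 are all 1, so H_0 = Z.
  H_1: rank ker ∂_1 − rank ∂_2 = (30 − 9) − 20 = 1, and ∂_2 has invariant factor 2 > 1, so H_1 = Z ⊕ Z/2.
  H_2: rank ker ∂_2 − rank ∂_3 = (20 − 20) − 0 = 0, and there is no ∂_3, so H_2 = 0.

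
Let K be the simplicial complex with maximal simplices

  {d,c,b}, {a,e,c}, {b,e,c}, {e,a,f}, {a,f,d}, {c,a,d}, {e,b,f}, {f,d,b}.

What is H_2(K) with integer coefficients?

H_2 ≅ Z.

We work with the vertex ordering a < b < c < d < e < f. The simplices of K, each written with vertices in increasing order, are:

  0-simplices (6): a, b, c, d, e, f
  1-simplices (12): ac, ad, ae, af, bc, bd, be, bf, cd, ce, df, ef
  2-simplices (8): acd, ace, adf, aef, bcd, bce, bdf, bef

giving chain groups C_0 ≅ Z^6, C_1 ≅ Z^12, C_2 ≅ Z^8.

∂_1: C_1 → C_0 is given by ∂[p,q] = [q] − [p].
The 6×12 boundary matrix has rank 5 and Smith normal form diag(1,1,1,1,1).

∂_2: C_2 → C_1 acts by ∂[p,q,r] = [q,r] − [p,r] + [p,q]. For instance
  ∂bcd = cd − bd + bc,
  ∂ace = ce − ae + ac.
The 12×8 boundary matrix has rank 7 and Smith normal form diag(1,1,1,1,1,1,1).

Reading off H_k = ker ∂_k / im ∂_{k+1}:

  H_2: rank ker ∂_2 − rank ∂_3 = (8 − 7) − 0 = 1, and there is no ∂_3, so H_2 = Z.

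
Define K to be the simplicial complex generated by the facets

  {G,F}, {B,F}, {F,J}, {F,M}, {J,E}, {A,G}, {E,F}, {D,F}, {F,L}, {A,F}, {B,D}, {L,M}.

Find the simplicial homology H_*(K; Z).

H_0 = Z,  H_1 = Z^4.

Fix the vertex order A < B < D < E < F < G < J < L < M and write every simplex with vertices in increasing order. Then dim K = 1 and the simplices of K are:

  0-simplices (9): A, B, D, E, F, G, J, L, M
  1-simplices (12): AF, AG, BD, BF, DF, EF, EJ, FG, FJ, FL, FM, LM

Hence C_0 ≅ Z^9, C_1 ≅ Z^12.

∂_1: C_1 → C_0 is given by ∂[p,q] = [q] − [p]. For instance
  ∂FM = M − F.
As a 9×12 matrix over Z this has rank 8, with invariant factors (1,1,1,1,1,1,1,1).

Reading off H_k = ker ∂_k / im ∂_{k+1}:

  H_0: rank C_0 − rank ∂_1 = 9 − 8 = 1, and the invariant factors of ∂_1 are all 1, so H_0 = Z.
  H_1: rank ker ∂_1 − rank ∂_2 = (12 − 8) − 0 = 4, and there is no ∂_2, so H_1 = Z^4.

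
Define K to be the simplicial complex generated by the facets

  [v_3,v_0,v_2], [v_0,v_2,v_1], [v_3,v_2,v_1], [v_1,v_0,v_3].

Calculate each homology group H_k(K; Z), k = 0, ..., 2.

H_0 ≅ Z,  H_1 = 0,  H_2 ≅ Z.

We work with the vertex ordering v_0 < v_1 < v_2 < v_3. The simplices of K, each written with vertices in increasing order, are:

  0-simplices (4): [v_0], [v_1], [v_2], [v_3]
  1-simplices (6): [v_0,v_1], [v_0,v_2], [v_0,v_3], [v_1,v_2], [v_1,v_3], [v_2,v_3]
  2-simplices (4): [v_0,v_1,v_2], [v_0,v_1,v_3], [v_0,v_2,v_3], [v_1,v_2,v_3]

Hence C_0 ≅ Z^4, C_1 ≅ Z^6, C_2 ≅ Z^4.

∂_1: C_1 → C_0 sends each edge [p,q] (with p < q) to q − p.
The 4×6 boundary matrix has rank 3 and Smith normal form diag(1,1,1).

Boundary ∂_2: C_2 → C_1 sends each 2-simplex [p,q,r] to [q,r] − [p,r] + [p,q]. For instance
  ∂[v_1,v_2,v_3] = [v_2,v_3] − [v_1,v_3] + [v_1,v_2],
  ∂[v_0,v_1,v_2] = [v_1,v_2] − [v_0,v_2] + [v_0,v_1].
This gives a 6×4 integer matrix of rank 3; reducing to Smith normal form yields diagonal entries (1,1,1).

Reading off H_k = ker ∂_k / im ∂_{k+1}:

  H_0: rank C_0 − rank ∂_1 = 4 − 3 = 1, and the invariant factors of ∂_1 are all 1, so H_0 ≅ Z.
  H_1: rank ker ∂_1 − rank ∂_2 = (6 − 3) − 3 = 0, and the invariant factors of ∂_2 are all 1, so H_1 ≅ 0.
  H_2: rank ker ∂_2 − rank ∂_3 = (4 − 3) − 0 = 1, and there is no ∂_3, so H_2 ≅ Z.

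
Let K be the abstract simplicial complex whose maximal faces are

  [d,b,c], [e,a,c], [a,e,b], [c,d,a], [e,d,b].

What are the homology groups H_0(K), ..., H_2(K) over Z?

Take the total order a < b < c < d < e on the vertex set. Then K (dimension 2) consists of the simplices:

  0-simplices (5): a, b, c, d, e
  1-simplices (10): ab, ac, ad, ae, bc, bd, be, cd, ce, de
  2-simplices (5): abe, acd, ace, bcd, bde

Hence C_0 ≅ Z^5, C_1 ≅ Z^10, C_2 ≅ Z^5.

The boundary map ∂_1: C_1 → C_0 maps an edge to its endpoints' difference, ∂[p,q] = q − p.
The resulting 5×10 matrix has rank 4, and its Smith normal form has invariant factors (1,1,1,1).

∂_2: C_2 → C_1 sends each 2-simplex [p,q,r] to [q,r] − [p,r] + [p,q]. For instance
  ∂bde = de − be + bd,
  ∂abe = be − ae + ab.
As a 10×5 matrix over Z this has rank 5, with invariant factors (1,1,1,1,1).

Computing H_k = (kernel of ∂_k) / (image of ∂_{k+1}):

  H_0: rank C_0 − rank ∂_1 = 5 − 4 = 1, and the invariant factors of ∂_1 are all 1, so H_0 ≅ Z.
  H_1: rank ker ∂_1 − rank ∂_2 = (10 − 4) − 5 = 1, and the invariant factors of ∂_2 are all 1, so H_1 ≅ Z.
  H_2: rank ker ∂_2 − rank ∂_3 = (5 − 5) − 0 = 0, and there is no ∂_3, so H_2 ≅ 0.

H_0 = Z,  H_1 = Z,  H_2 = 0.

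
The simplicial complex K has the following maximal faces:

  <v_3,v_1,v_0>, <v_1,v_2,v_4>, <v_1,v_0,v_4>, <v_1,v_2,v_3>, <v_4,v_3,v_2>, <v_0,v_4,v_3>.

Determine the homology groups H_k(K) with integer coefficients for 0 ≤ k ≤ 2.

H_0 = Z,  H_1 = 0,  H_2 = Z.

Order the vertices as v_0 < v_1 < v_2 < v_3 < v_4. Listing each simplex with vertices in this order, K has dimension 2 with simplices:

  0-simplices (5): [v_0], [v_1], [v_2], [v_3], [v_4]
  1-simplices (9): [v_0,v_1], [v_0,v_3], [v_0,v_4], [v_1,v_2], [v_1,v_3], [v_1,v_4], [v_2,v_3], [v_2,v_4], [v_3,v_4]
  2-simplices (6): [v_0,v_1,v_3], [v_0,v_1,v_4], [v_0,v_3,v_4], [v_1,v_2,v_3], [v_1,v_2,v_4], [v_2,v_3,v_4]

Hence C_0 ≅ Z^5, C_1 ≅ Z^9, C_2 ≅ Z^6.

The boundary map ∂_1: C_1 → C_0 is given by ∂[p,q] = [q] − [p].
The resulting 5×9 matrix has rank 4, and its Smith normal form has invariant factors (1,1,1,1).

∂_2: C_2 → C_1 sends each 2-simplex [p,q,r] to [q,r] − [p,r] + [p,q]. For instance
  ∂[v_0,v_3,v_4] = [v_3,v_4] − [v_0,v_4] + [v_0,v_3],
  ∂[v_2,v_3,v_4] = [v_3,v_4] − [v_2,v_4] + [v_2,v_3].
As a 9×6 matrix over Z this has rank 5, with invariant factors (1,1,1,1,1).

Reading off H_k = ker ∂_k / im ∂_{k+1}:

  H_0: rank C_0 − rank ∂_1 = 5 − 4 = 1, and the invariant factors of ∂_1 are all 1, so H_0 = Z.
  H_1: rank ker ∂_1 − rank ∂_2 = (9 − 4) − 5 = 0, and the invariant factors of ∂_2 are all 1, so H_1 = 0.
  H_2: rank ker ∂_2 − rank ∂_3 = (6 − 5) − 0 = 1, and there is no ∂_3, so H_2 = Z.

(K is a triangulation of the 2-sphere S^2.)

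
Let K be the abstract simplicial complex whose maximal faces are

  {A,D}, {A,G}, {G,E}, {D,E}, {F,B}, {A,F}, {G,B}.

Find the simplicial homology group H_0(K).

We work with the vertex ordering A < B < D < E < F < G. The simplices of K, each written with vertices in increasing order, are:

  0-simplices (6): A, B, D, E, F, G
  1-simplices (7): AD, AF, AG, BF, BG, DE, EG

giving chain groups C_0 ≅ Z^6, C_1 ≅ Z^7.

The boundary map ∂_1: C_1 → C_0 maps an edge to its endpoints' difference, ∂[p,q] = q − p.
The 6×7 boundary matrix has rank 5 and Smith normal form diag(1,1,1,1,1).

Computing H_k = (kernel of ∂_k) / (image of ∂_{k+1}):

  H_0: rank C_0 − rank ∂_1 = 6 − 5 = 1, and the invariant factors of ∂_1 are all 1, so H_0 ≅ Z.

H_0 ≅ Z.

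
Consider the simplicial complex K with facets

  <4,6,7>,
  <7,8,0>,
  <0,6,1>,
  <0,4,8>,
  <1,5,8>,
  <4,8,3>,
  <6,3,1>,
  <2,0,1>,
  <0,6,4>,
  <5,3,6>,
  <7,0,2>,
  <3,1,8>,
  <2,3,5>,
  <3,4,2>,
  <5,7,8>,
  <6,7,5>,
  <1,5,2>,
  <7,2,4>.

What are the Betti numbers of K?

b_0 = 1, b_1 = 1, b_2 = 0.

Order the vertices as 0 < 1 < 2 < 3 < 4 < 5 < 6 < 7 < 8. Listing each simplex with vertices in this order, K has dimension 2 with simplices:

  0-simplices (9): [0], [1], [2], [3], [4], [5], [6], [7], [8]
  1-simplices (27): (27 of them)
  2-simplices (18): [0,1,2], [0,1,6], [0,2,7], [0,4,6], [0,4,8], [0,7,8], [1,2,5], [1,3,6], [1,3,8], [1,5,8], [2,3,4], [2,3,5], [2,4,7], [3,4,8], [3,5,6], [4,6,7], [5,6,7], [5,7,8]

Hence C_0 ≅ Z^9, C_1 ≅ Z^27, C_2 ≅ Z^18.

The boundary map ∂_1: C_1 → C_0 maps an edge to its endpoints' difference, ∂[p,q] = q − p. For instance
  ∂[0,2] = [2] − [0].
This gives a 9×27 integer matrix of rank 8; reducing to Smith normal form yields diagonal entries (1,1,1,1,1,1,1,1).

The boundary map ∂_2: C_2 → C_1 acts by ∂[p,q,r] = [q,r] − [p,r] + [p,q]. For instance
  ∂[0,1,6] = [1,6] − [0,6] + [0,1],
  ∂[2,3,4] = [3,4] − [2,4] + [2,3].
As a 27×18 matrix over Z this has rank 18, with invariant factors (1,1,1,1,1,1,1,1,1,1,1,1,1,1,1,1,1,2).

Computing H_k = (kernel of ∂_k) / (image of ∂_{k+1}):

  H_0: rank C_0 − rank ∂_1 = 9 − 8 = 1, and the invariant factors of ∂_1 are all 1, so H_0 = Z.
  H_1: rank ker ∂_1 − rank ∂_2 = (27 − 8) − 18 = 1, and ∂_2 has invariant factor 2 > 1, so H_1 = Z ⊕ Z/2Z.
  H_2: rank ker ∂_2 − rank ∂_3 = (18 − 18) − 0 = 0, and there is no ∂_3, so H_2 = 0.

(K is a triangulation of the Klein bottle.)

Hence the Betti numbers are b_0 = 1, b_1 = 1, b_2 = 0.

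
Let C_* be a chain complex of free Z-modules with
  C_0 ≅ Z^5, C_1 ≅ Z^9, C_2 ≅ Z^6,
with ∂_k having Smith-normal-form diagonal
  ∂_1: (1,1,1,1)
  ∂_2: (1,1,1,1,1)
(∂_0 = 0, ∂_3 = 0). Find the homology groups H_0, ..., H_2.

H_0: b_0 = 5 − 0 − 4 = 1; torsion from ∂_1 factors > 1: none. So H_0 = Z.
H_1: b_1 = 9 − 4 − 5 = 0; torsion from ∂_2 factors > 1: none. So H_1 = 0.
H_2: b_2 = 6 − 5 − 0 = 1; torsion from ∂_3 factors > 1: none. So H_2 = Z.

H_0 = Z,  H_1 = 0,  H_2 = Z.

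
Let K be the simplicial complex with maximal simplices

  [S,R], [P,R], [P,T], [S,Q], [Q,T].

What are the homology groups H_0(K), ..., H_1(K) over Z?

H_0 ≅ Z,  H_1 ≅ Z.

K has 5 vertices, 5 edges.
rank ∂_0 = 0, rank ∂_1 = 4 ⇒ b_0 = 5 − 0 − 4 = 1; all invariant factors of ∂_1 are 1 so no torsion. So H_0 ≅ Z.
rank ∂_1 = 4, rank ∂_2 = 0 ⇒ b_1 = 5 − 4 − 0 = 1. So H_1 ≅ Z.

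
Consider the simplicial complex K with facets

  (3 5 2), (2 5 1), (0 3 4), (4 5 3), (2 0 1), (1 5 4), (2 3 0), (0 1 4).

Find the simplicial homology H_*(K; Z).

We work with the vertex ordering 0 < 1 < 2 < 3 < 4 < 5. The simplices of K, each written with vertices in increasing order, are:

  0-simplices (6): [0], [1], [2], [3], [4], [5]
  1-simplices (12): [0,1], [0,2], [0,3], [0,4], [1,2], [1,4], [1,5], [2,3], [2,5], [3,4], [3,5], [4,5]
  2-simplices (8): [0,1,2], [0,1,4], [0,2,3], [0,3,4], [1,2,5], [1,4,5], [2,3,5], [3,4,5]

Hence C_0 ≅ Z^6, C_1 ≅ Z^12, C_2 ≅ Z^8.

∂_1: C_1 → C_0 sends each edge [p,q] (with p < q) to q − p. For instance
  ∂[1,2] = [2] − [1].
As a 6×12 matrix over Z this has rank 5, with invariant factors (1,1,1,1,1).

∂_2: C_2 → C_1 maps a triangle to the signed sum of its edges. For instance
  ∂[2,3,5] = [3,5] − [2,5] + [2,3],
  ∂[0,1,4] = [1,4] − [0,4] + [0,1].
As a 12×8 matrix over Z this has rank 7, with invariant factors (1,1,1,1,1,1,1).

From H_k ≅ ker(∂_k) / im(∂_{k+1}) we obtain:

  H_0: rank C_0 − rank ∂_1 = 6 − 5 = 1, and the invariant factors of ∂_1 are all 1, so H_0 ≅ Z.
  H_1: rank ker ∂_1 − rank ∂_2 = (12 − 5) − 7 = 0, and the invariant factors of ∂_2 are all 1, so H_1 ≅ 0.
  H_2: rank ker ∂_2 − rank ∂_3 = (8 − 7) − 0 = 1, and there is no ∂_3, so H_2 ≅ Z.

(K is a triangulation of the 2-sphere S^2.)

H_0 = Z,  H_1 = 0,  H_2 = Z.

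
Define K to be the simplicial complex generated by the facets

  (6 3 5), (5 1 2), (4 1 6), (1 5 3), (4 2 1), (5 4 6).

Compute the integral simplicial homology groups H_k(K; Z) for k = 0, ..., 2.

H_0 = Z,  H_1 = Z,  H_2 = 0.

Take the total order 1 < 2 < 3 < 4 < 5 < 6 on the vertex set. Then K (dimension 2) consists of the simplices:

  0-simplices (6): [1], [2], [3], [4], [5], [6]
  1-simplices (12): [1,2], [1,3], [1,4], [1,5], [1,6], [2,4], [2,5], [3,5], [3,6], [4,5], [4,6], [5,6]
  2-simplices (6): [1,2,4], [1,2,5], [1,3,5], [1,4,6], [3,5,6], [4,5,6]

Hence C_0 ≅ Z^6, C_1 ≅ Z^12, C_2 ≅ Z^6.

∂_1: C_1 → C_0 is given by ∂[p,q] = [q] − [p]. For instance
  ∂[4,6] = [6] − [4].
The resulting 6×12 matrix has rank 5, and its Smith normal form has invariant factors (1,1,1,1,1).

∂_2: C_2 → C_1 sends each 2-simplex [p,q,r] to [q,r] − [p,r] + [p,q]. For instance
  ∂[1,4,6] = [4,6] − [1,6] + [1,4],
  ∂[1,2,4] = [2,4] − [1,4] + [1,2].
This gives a 12×6 integer matrix of rank 6; reducing to Smith normal form yields diagonal entries (1,1,1,1,1,1).

Reading off H_k = ker ∂_k / im ∂_{k+1}:

  H_0: rank C_0 − rank ∂_1 = 6 − 5 = 1, and the invariant factors of ∂_1 are all 1, so H_0 ≅ Z.
  H_1: rank ker ∂_1 − rank ∂_2 = (12 − 5) − 6 = 1, and the invariant factors of ∂_2 are all 1, so H_1 ≅ Z.
  H_2: rank ker ∂_2 − rank ∂_3 = (6 − 6) − 0 = 0, and there is no ∂_3, so H_2 ≅ 0.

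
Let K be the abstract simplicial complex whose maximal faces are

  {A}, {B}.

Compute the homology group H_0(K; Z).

Fix the vertex order A < B and write every simplex with vertices in increasing order. Then dim K = 0 and the simplices of K are:

  0-simplices (2): A, B

so the chain groups are C_0 ≅ Z^2.

From H_k ≅ ker(∂_k) / im(∂_{k+1}) we obtain:

  H_0: rank C_0 − rank ∂_1 = 2 − 0 = 2, and there is no ∂_1, so H_0 = Z^2.

(K is a triangulation of a set of 2 points.)

H_0 ≅ Z^2.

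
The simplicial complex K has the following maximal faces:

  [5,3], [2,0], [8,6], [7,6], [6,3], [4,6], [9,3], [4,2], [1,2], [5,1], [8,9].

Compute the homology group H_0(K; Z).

H_0 ≅ Z.

Take the total order 0 < 1 < 2 < 3 < 4 < 5 < 6 < 7 < 8 < 9 on the vertex set. Then K (dimension 1) consists of the simplices:

  0-simplices (10): [0], [1], [2], [3], [4], [5], [6], [7], [8], [9]
  1-simplices (11): [0,2], [1,2], [1,5], [2,4], [3,5], [3,6], [3,9], [4,6], [6,7], [6,8], [8,9]

so the chain groups are C_0 ≅ Z^10, C_1 ≅ Z^11.

Boundary ∂_1: C_1 → C_0 is given by ∂[p,q] = [q] − [p].
The 10×11 boundary matrix has rank 9 and Smith normal form diag(1,1,1,1,1,1,1,1,1).

From H_k ≅ ker(∂_k) / im(∂_{k+1}) we obtain:

  H_0: rank C_0 − rank ∂_1 = 10 − 9 = 1, and the invariant factors of ∂_1 are all 1, so H_0 = Z.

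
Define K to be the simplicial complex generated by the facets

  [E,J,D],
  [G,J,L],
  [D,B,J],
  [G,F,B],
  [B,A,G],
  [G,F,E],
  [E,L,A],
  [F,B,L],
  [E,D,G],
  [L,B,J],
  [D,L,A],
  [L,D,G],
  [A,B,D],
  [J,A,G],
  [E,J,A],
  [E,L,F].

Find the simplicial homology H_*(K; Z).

Fix the vertex order A < B < D < E < F < G < J < L and write every simplex with vertices in increasing order. Then dim K = 2 and the simplices of K are:

  0-simplices (8): A, B, D, E, F, G, J, L
  1-simplices (24): AB, AD, AE, AG, AJ, AL, BD, BF, BG, BJ, BL, DE, DG, DJ, DL, EF, EG, EJ, EL, FG, FL, GJ, GL, JL
  2-simplices (16): ABD, ABG, ADL, AEJ, AEL, AGJ, BDJ, BFG, BFL, BJL, DEG, DEJ, DGL, EFG, EFL, GJL

so the chain groups are C_0 ≅ Z^8, C_1 ≅ Z^24, C_2 ≅ Z^16.

∂_1: C_1 → C_0 sends each edge [p,q] (with p < q) to q − p.
This gives a 8×24 integer matrix of rank 7; reducing to Smith normal form yields diagonal entries (1,1,1,1,1,1,1).

∂_2: C_2 → C_1 acts by ∂[p,q,r] = [q,r] − [p,r] + [p,q]. For instance
  ∂ABG = BG − AG + AB,
  ∂BFG = FG − BG + BF.
This gives a 24×16 integer matrix of rank 15; reducing to Smith normal form yields diagonal entries (1,1,1,1,1,1,1,1,1,1,1,1,1,1,1).

Reading off H_k = ker ∂_k / im ∂_{k+1}:

  H_0: rank C_0 − rank ∂_1 = 8 − 7 = 1, and the invariant factors of ∂_1 are all 1, so H_0 ≅ Z.
  H_1: rank ker ∂_1 − rank ∂_2 = (24 − 7) − 15 = 2, and the invariant factors of ∂_2 are all 1, so H_1 ≅ Z^2.
  H_2: rank ker ∂_2 − rank ∂_3 = (16 − 15) − 0 = 1, and there is no ∂_3, so H_2 ≅ Z.

As a check, the Euler characteristic is 8 − 24 + 16 = 0, which agrees with 1 − 2 + 1 = 0.
(K is a triangulation of the torus T^2.)

H_0 = Z,  H_1 = Z^2,  H_2 = Z.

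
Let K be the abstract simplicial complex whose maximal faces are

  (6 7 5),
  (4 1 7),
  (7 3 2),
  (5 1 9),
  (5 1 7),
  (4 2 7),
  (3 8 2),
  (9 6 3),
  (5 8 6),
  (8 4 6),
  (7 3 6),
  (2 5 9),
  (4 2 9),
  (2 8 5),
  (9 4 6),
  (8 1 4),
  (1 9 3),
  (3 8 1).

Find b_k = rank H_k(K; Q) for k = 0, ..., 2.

b_0 = 1, b_1 = 2, b_2 = 1.

K has 9 vertices, 27 edges, 18 triangles.
rank ∂_0 = 0, rank ∂_1 = 8 ⇒ b_0 = 9 − 0 − 8 = 1; all invariant factors of ∂_1 are 1 so no torsion. So H_0 ≅ Z.
rank ∂_1 = 8, rank ∂_2 = 17 ⇒ b_1 = 27 − 8 − 17 = 2; all invariant factors of ∂_2 are 1 so no torsion. So H_1 ≅ Z^2.
rank ∂_2 = 17, rank ∂_3 = 0 ⇒ b_2 = 18 − 17 − 0 = 1. So H_2 ≅ Z.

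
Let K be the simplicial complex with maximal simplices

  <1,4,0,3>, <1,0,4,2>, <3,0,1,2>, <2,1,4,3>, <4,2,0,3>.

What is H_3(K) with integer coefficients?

Take the total order 0 < 1 < 2 < 3 < 4 on the vertex set. Then K (dimension 3) consists of the simplices:

  0-simplices (5): [0], [1], [2], [3], [4]
  1-simplices (10): [0,1], [0,2], [0,3], [0,4], [1,2], [1,3], [1,4], [2,3], [2,4], [3,4]
  2-simplices (10): [0,1,2], [0,1,3], [0,1,4], [0,2,3], [0,2,4], [0,3,4], [1,2,3], [1,2,4], [1,3,4], [2,3,4]
  3-simplices (5): [0,1,2,3], [0,1,2,4], [0,1,3,4], [0,2,3,4], [1,2,3,4]

Hence C_0 ≅ Z^5, C_1 ≅ Z^10, C_2 ≅ Z^10, C_3 ≅ Z^5.

The boundary map ∂_1: C_1 → C_0 is given by ∂[p,q] = [q] − [p].
This gives a 5×10 integer matrix of rank 4; reducing to Smith normal form yields diagonal entries (1,1,1,1).

Boundary ∂_2: C_2 → C_1 sends each 2-simplex [p,q,r] to [q,r] − [p,r] + [p,q]. For instance
  ∂[1,2,4] = [2,4] − [1,4] + [1,2],
  ∂[0,3,4] = [3,4] − [0,4] + [0,3].
This gives a 10×10 integer matrix of rank 6; reducing to Smith normal form yields diagonal entries (1,1,1,1,1,1).

∂_3: C_3 → C_2 sends each 3-simplex σ to the alternating sum Σ_i (−1)^i (σ with its i-th vertex removed). For instance
  ∂[0,1,3,4] = [1,3,4] − [0,3,4] + [0,1,4] − [0,1,3],
  ∂[1,2,3,4] = [2,3,4] − [1,3,4] + [1,2,4] − [1,2,3].
The 10×5 boundary matrix has rank 4 and Smith normal form diag(1,1,1,1).

Computing H_k = (kernel of ∂_k) / (image of ∂_{k+1}):

  H_3: rank ker ∂_3 − rank ∂_4 = (5 − 4) − 0 = 1, and there is no ∂_4, so H_3 ≅ Z.

H_3 = Z.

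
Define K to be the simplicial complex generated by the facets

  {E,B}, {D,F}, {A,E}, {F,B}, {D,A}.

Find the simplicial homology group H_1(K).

H_1 ≅ Z.

We work with the vertex ordering A < B < D < E < F. The simplices of K, each written with vertices in increasing order, are:

  0-simplices (5): A, B, D, E, F
  1-simplices (5): AD, AE, BE, BF, DF

so the chain groups are C_0 ≅ Z^5, C_1 ≅ Z^5.

The boundary map ∂_1: C_1 → C_0 sends each edge [p,q] (with p < q) to q − p. For instance
  ∂BF = F − B.
The 5×5 boundary matrix has rank 4 and Smith normal form diag(1,1,1,1).

Computing H_k = (kernel of ∂_k) / (image of ∂_{k+1}):

  H_1: rank ker ∂_1 − rank ∂_2 = (5 − 4) − 0 = 1, and there is no ∂_2, so H_1 = Z.

(K is a triangulation of the circle S^1.)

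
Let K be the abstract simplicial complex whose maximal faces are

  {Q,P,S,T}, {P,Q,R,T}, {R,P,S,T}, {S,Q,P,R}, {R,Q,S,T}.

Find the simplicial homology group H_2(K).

K has 5 vertices, 10 edges, 10 triangles, 5 3-simplices.
rank ∂_2 = 6, rank ∂_3 = 4 ⇒ b_2 = 10 − 6 − 4 = 0; all invariant factors of ∂_3 are 1 so no torsion. So H_2 = 0.

H_2 ≅ 0.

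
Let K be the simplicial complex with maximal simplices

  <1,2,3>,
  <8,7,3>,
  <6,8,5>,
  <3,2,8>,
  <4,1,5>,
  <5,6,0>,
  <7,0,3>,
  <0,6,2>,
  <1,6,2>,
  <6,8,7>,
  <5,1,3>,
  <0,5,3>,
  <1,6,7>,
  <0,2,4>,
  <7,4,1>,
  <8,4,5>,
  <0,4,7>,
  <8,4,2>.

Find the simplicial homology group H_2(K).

H_2 ≅ Z.

Order the vertices as 0 < 1 < 2 < 3 < 4 < 5 < 6 < 7 < 8. Listing each simplex with vertices in this order, K has dimension 2 with simplices:

  0-simplices (9): [0], [1], [2], [3], [4], [5], [6], [7], [8]
  1-simplices (27): (27 of them)
  2-simplices (18): [0,2,4], [0,2,6], [0,3,5], [0,3,7], [0,4,7], [0,5,6], [1,2,3], [1,2,6], [1,3,5], [1,4,5], [1,4,7], [1,6,7], [2,3,8], [2,4,8], [3,7,8], [4,5,8], [5,6,8], [6,7,8]

giving chain groups C_0 ≅ Z^9, C_1 ≅ Z^27, C_2 ≅ Z^18.

The boundary map ∂_1: C_1 → C_0 sends each edge [p,q] (with p < q) to q − p. For instance
  ∂[6,8] = [8] − [6].
This gives a 9×27 integer matrix of rank 8; reducing to Smith normal form yields diagonal entries (1,1,1,1,1,1,1,1).

∂_2: C_2 → C_1 acts by ∂[p,q,r] = [q,r] − [p,r] + [p,q]. For instance
  ∂[2,4,8] = [4,8] − [2,8] + [2,4],
  ∂[0,5,6] = [5,6] − [0,6] + [0,5].
The 27×18 boundary matrix has rank 17 and Smith normal form diag(1,1,1,1,1,1,1,1,1,1,1,1,1,1,1,1,1).

Reading off H_k = ker ∂_k / im ∂_{k+1}:

  H_2: rank ker ∂_2 − rank ∂_3 = (18 − 17) − 0 = 1, and there is no ∂_3, so H_2 ≅ Z.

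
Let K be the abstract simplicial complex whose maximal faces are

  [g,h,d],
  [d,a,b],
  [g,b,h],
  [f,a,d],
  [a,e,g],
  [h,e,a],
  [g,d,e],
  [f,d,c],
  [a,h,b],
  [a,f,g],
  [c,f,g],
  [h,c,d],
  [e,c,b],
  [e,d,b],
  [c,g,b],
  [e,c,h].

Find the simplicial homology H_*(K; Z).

We work with the vertex ordering a < b < c < d < e < f < g < h. The simplices of K, each written with vertices in increasing order, are:

  0-simplices (8): a, b, c, d, e, f, g, h
  1-simplices (24): ab, ad, ae, af, ag, ah, bc, bd, be, bg, bh, cd, ce, cf, cg, ch, de, df, dg, dh, eg, eh, fg, gh
  2-simplices (16): abd, abh, adf, aeg, aeh, afg, bce, bcg, bde, bgh, cdf, cdh, ceh, cfg, deg, dgh

giving chain groups C_0 ≅ Z^8, C_1 ≅ Z^24, C_2 ≅ Z^16.

∂_1: C_1 → C_0 maps an edge to its endpoints' difference, ∂[p,q] = q − p. For instance
  ∂fg = g − f.
This gives a 8×24 integer matrix of rank 7; reducing to Smith normal form yields diagonal entries (1,1,1,1,1,1,1).

The boundary map ∂_2: C_2 → C_1 maps a triangle to the signed sum of its edges. For instance
  ∂afg = fg − ag + af,
  ∂bgh = gh − bh + bg.
The 24×16 boundary matrix has rank 15 and Smith normal form diag(1,1,1,1,1,1,1,1,1,1,1,1,1,1,1).

Reading off H_k = ker ∂_k / im ∂_{k+1}:

  H_0: rank C_0 − rank ∂_1 = 8 − 7 = 1, and the invariant factors of ∂_1 are all 1, so H_0 = Z.
  H_1: rank ker ∂_1 − rank ∂_2 = (24 − 7) − 15 = 2, and the invariant factors of ∂_2 are all 1, so H_1 = Z^2.
  H_2: rank ker ∂_2 − rank ∂_3 = (16 − 15) − 0 = 1, and there is no ∂_3, so H_2 = Z.

As a check, the Euler characteristic is 8 − 24 + 16 = 0, which agrees with 1 − 2 + 1 = 0.
(K is a triangulation of the torus T^2.)

H_0 = Z,  H_1 = Z^2,  H_2 = Z.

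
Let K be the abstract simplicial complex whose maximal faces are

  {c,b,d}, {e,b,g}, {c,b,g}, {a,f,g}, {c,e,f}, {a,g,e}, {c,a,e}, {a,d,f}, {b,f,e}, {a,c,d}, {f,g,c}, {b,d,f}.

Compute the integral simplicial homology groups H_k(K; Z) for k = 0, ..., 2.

H_0 ≅ Z,  H_1 ≅ Z/2,  H_2 = 0.

We work with the vertex ordering a < b < c < d < e < f < g. The simplices of K, each written with vertices in increasing order, are:

  0-simplices (7): a, b, c, d, e, f, g
  1-simplices (18): ac, ad, ae, af, ag, bc, bd, be, bf, bg, cd, ce, cf, cg, df, ef, eg, fg
  2-simplices (12): acd, ace, adf, aeg, afg, bcd, bcg, bdf, bef, beg, cef, cfg

so the chain groups are C_0 ≅ Z^7, C_1 ≅ Z^18, C_2 ≅ Z^12.

Boundary ∂_1: C_1 → C_0 is given by ∂[p,q] = [q] − [p].
The 7×18 boundary matrix has rank 6 and Smith normal form diag(1,1,1,1,1,1).

Boundary ∂_2: C_2 → C_1 sends each 2-simplex [p,q,r] to [q,r] − [p,r] + [p,q]. For instance
  ∂bdf = df − bf + bd,
  ∂cfg = fg − cg + cf.
The resulting 18×12 matrix has rank 12, and its Smith normal form has invariant factors (1,1,1,1,1,1,1,1,1,1,1,2).

From H_k ≅ ker(∂_k) / im(∂_{k+1}) we obtain:

  H_0: rank C_0 − rank ∂_1 = 7 − 6 = 1, and the invariant factors of ∂_1 are all 1, so H_0 ≅ Z.
  H_1: rank ker ∂_1 − rank ∂_2 = (18 − 6) − 12 = 0, and ∂_2 has invariant factor 2 > 1, so H_1 ≅ Z/2.
  H_2: rank ker ∂_2 − rank ∂_3 = (12 − 12) − 0 = 0, and there is no ∂_3, so H_2 ≅ 0.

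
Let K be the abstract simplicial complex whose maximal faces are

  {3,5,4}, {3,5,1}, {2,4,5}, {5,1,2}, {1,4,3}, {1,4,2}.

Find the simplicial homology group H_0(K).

We work with the vertex ordering 1 < 2 < 3 < 4 < 5. The simplices of K, each written with vertices in increasing order, are:

  0-simplices (5): [1], [2], [3], [4], [5]
  1-simplices (9): [1,2], [1,3], [1,4], [1,5], [2,4], [2,5], [3,4], [3,5], [4,5]
  2-simplices (6): [1,2,4], [1,2,5], [1,3,4], [1,3,5], [2,4,5], [3,4,5]

giving chain groups C_0 ≅ Z^5, C_1 ≅ Z^9, C_2 ≅ Z^6.

∂_1: C_1 → C_0 maps an edge to its endpoints' difference, ∂[p,q] = q − p.
This gives a 5×9 integer matrix of rank 4; reducing to Smith normal form yields diagonal entries (1,1,1,1).

The boundary map ∂_2: C_2 → C_1 maps a triangle to the signed sum of its edges. For instance
  ∂[1,3,4] = [3,4] − [1,4] + [1,3],
  ∂[2,4,5] = [4,5] − [2,5] + [2,4].
The 9×6 boundary matrix has rank 5 and Smith normal form diag(1,1,1,1,1).

Now H_k = ker ∂_k / im ∂_{k+1}, so:

  H_0: rank C_0 − rank ∂_1 = 5 − 4 = 1, and the invariant factors of ∂_1 are all 1, so H_0 ≅ Z.

H_0 = Z.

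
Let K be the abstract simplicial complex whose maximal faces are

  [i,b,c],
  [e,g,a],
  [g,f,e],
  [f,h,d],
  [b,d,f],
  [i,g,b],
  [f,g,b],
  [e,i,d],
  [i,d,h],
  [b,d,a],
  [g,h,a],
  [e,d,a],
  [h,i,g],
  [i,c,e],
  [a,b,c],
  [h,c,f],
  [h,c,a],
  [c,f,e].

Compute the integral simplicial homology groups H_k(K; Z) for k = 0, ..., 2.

H_0 = Z,  H_1 = Z^2,  H_2 = Z.

K has 9 vertices, 27 edges, 18 triangles.
rank ∂_0 = 0, rank ∂_1 = 8 ⇒ b_0 = 9 − 0 − 8 = 1; all invariant factors of ∂_1 are 1 so no torsion. So H_0 ≅ Z.
rank ∂_1 = 8, rank ∂_2 = 17 ⇒ b_1 = 27 − 8 − 17 = 2; all invariant factors of ∂_2 are 1 so no torsion. So H_1 ≅ Z^2.
rank ∂_2 = 17, rank ∂_3 = 0 ⇒ b_2 = 18 − 17 − 0 = 1. So H_2 ≅ Z.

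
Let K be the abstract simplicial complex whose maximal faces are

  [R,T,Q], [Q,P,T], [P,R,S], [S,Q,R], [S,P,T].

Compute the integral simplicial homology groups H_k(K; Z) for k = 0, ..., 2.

H_0 = Z,  H_1 = Z,  H_2 = 0.

Order the vertices as P < Q < R < S < T. Listing each simplex with vertices in this order, K has dimension 2 with simplices:

  0-simplices (5): P, Q, R, S, T
  1-simplices (10): PQ, PR, PS, PT, QR, QS, QT, RS, RT, ST
  2-simplices (5): PQT, PRS, PST, QRS, QRT

so the chain groups are C_0 ≅ Z^5, C_1 ≅ Z^10, C_2 ≅ Z^5.

The boundary map ∂_1: C_1 → C_0 is given by ∂[p,q] = [q] − [p]. For instance
  ∂PQ = Q − P.
This gives a 5×10 integer matrix of rank 4; reducing to Smith normal form yields diagonal entries (1,1,1,1).

Boundary ∂_2: C_2 → C_1 acts by ∂[p,q,r] = [q,r] − [p,r] + [p,q]. For instance
  ∂PST = ST − PT + PS,
  ∂QRT = RT − QT + QR.
The 10×5 boundary matrix has rank 5 and Smith normal form diag(1,1,1,1,1).

From H_k ≅ ker(∂_k) / im(∂_{k+1}) we obtain:

  H_0: rank C_0 − rank ∂_1 = 5 − 4 = 1, and the invariant factors of ∂_1 are all 1, so H_0 = Z.
  H_1: rank ker ∂_1 − rank ∂_2 = (10 − 4) − 5 = 1, and the invariant factors of ∂_2 are all 1, so H_1 = Z.
  H_2: rank ker ∂_2 − rank ∂_3 = (5 − 5) − 0 = 0, and there is no ∂_3, so H_2 = 0.

(K is a triangulation of the Möbius band.)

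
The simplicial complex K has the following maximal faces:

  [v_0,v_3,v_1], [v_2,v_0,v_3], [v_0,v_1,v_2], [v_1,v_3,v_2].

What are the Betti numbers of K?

Order the vertices as v_0 < v_1 < v_2 < v_3. Listing each simplex with vertices in this order, K has dimension 2 with simplices:

  0-simplices (4): [v_0], [v_1], [v_2], [v_3]
  1-simplices (6): [v_0,v_1], [v_0,v_2], [v_0,v_3], [v_1,v_2], [v_1,v_3], [v_2,v_3]
  2-simplices (4): [v_0,v_1,v_2], [v_0,v_1,v_3], [v_0,v_2,v_3], [v_1,v_2,v_3]

giving chain groups C_0 ≅ Z^4, C_1 ≅ Z^6, C_2 ≅ Z^4.

∂_1: C_1 → C_0 maps an edge to its endpoints' difference, ∂[p,q] = q − p.
The resulting 4×6 matrix has rank 3, and its Smith normal form has invariant factors (1,1,1).

The boundary map ∂_2: C_2 → C_1 maps a triangle to the signed sum of its edges. For instance
  ∂[v_0,v_1,v_2] = [v_1,v_2] − [v_0,v_2] + [v_0,v_1],
  ∂[v_0,v_1,v_3] = [v_1,v_3] − [v_0,v_3] + [v_0,v_1].
As a 6×4 matrix over Z this has rank 3, with invariant factors (1,1,1).

Reading off H_k = ker ∂_k / im ∂_{k+1}:

  H_0: rank C_0 − rank ∂_1 = 4 − 3 = 1, and the invariant factors of ∂_1 are all 1, so H_0 = Z.
  H_1: rank ker ∂_1 − rank ∂_2 = (6 − 3) − 3 = 0, and the invariant factors of ∂_2 are all 1, so H_1 = 0.
  H_2: rank ker ∂_2 − rank ∂_3 = (4 − 3) − 0 = 1, and there is no ∂_3, so H_2 = Z.

(K is a triangulation of the 2-sphere S^2.)

Hence the Betti numbers are b_0 = 1, b_1 = 0, b_2 = 1.

b_0 = 1, b_1 = 0, b_2 = 1.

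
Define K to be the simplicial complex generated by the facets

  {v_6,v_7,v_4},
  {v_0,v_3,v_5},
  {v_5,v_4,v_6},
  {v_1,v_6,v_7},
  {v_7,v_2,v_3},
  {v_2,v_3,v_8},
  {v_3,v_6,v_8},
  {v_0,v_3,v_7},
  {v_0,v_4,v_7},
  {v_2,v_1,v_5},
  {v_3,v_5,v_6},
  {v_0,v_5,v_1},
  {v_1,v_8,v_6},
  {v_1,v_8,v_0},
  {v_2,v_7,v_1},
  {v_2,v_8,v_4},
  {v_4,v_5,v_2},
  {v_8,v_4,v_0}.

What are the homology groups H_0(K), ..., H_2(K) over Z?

H_0 ≅ Z,  H_1 ≅ Z^2,  H_2 ≅ Z.

Order the vertices as v_0 < v_1 < v_2 < v_3 < v_4 < v_5 < v_6 < v_7 < v_8. Listing each simplex with vertices in this order, K has dimension 2 with simplices:

  0-simplices (9): [v_0], [v_1], [v_2], [v_3], [v_4], [v_5], [v_6], [v_7], [v_8]
  1-simplices (27): (27 of them)
  2-simplices (18): (18 of them)

Hence C_0 ≅ Z^9, C_1 ≅ Z^27, C_2 ≅ Z^18.

∂_1: C_1 → C_0 is given by ∂[p,q] = [q] − [p].
This gives a 9×27 integer matrix of rank 8; reducing to Smith normal form yields diagonal entries (1,1,1,1,1,1,1,1).

∂_2: C_2 → C_1 sends each 2-simplex [p,q,r] to [q,r] − [p,r] + [p,q]. For instance
  ∂[v_0,v_1,v_5] = [v_1,v_5] − [v_0,v_5] + [v_0,v_1],
  ∂[v_3,v_5,v_6] = [v_5,v_6] − [v_3,v_6] + [v_3,v_5].
This gives a 27×18 integer matrix of rank 17; reducing to Smith normal form yields diagonal entries (1,1,1,1,1,1,1,1,1,1,1,1,1,1,1,1,1).

From H_k ≅ ker(∂_k) / im(∂_{k+1}) we obtain:

  H_0: rank C_0 − rank ∂_1 = 9 − 8 = 1, and the invariant factors of ∂_1 are all 1, so H_0 = Z.
  H_1: rank ker ∂_1 − rank ∂_2 = (27 − 8) − 17 = 2, and the invariant factors of ∂_2 are all 1, so H_1 = Z^2.
  H_2: rank ker ∂_2 − rank ∂_3 = (18 − 17) − 0 = 1, and there is no ∂_3, so H_2 = Z.

As a check, the Euler characteristic is 9 − 27 + 18 = 0, which agrees with 1 − 2 + 1 = 0.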